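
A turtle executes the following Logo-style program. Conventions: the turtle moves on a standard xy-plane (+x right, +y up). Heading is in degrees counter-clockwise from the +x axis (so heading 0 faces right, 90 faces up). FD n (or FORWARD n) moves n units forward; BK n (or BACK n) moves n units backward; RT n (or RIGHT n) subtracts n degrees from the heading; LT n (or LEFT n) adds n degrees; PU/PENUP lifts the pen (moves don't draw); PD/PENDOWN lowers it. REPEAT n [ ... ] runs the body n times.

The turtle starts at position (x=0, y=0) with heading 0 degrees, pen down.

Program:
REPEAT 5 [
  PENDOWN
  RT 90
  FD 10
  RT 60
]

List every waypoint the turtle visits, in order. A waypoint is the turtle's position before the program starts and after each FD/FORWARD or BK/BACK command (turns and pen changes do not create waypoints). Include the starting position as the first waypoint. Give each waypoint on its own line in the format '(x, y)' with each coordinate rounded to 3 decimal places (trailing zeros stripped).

Answer: (0, 0)
(0, -10)
(-5, -1.34)
(3.66, -6.34)
(-6.34, -6.34)
(2.321, -1.34)

Derivation:
Executing turtle program step by step:
Start: pos=(0,0), heading=0, pen down
REPEAT 5 [
  -- iteration 1/5 --
  PD: pen down
  RT 90: heading 0 -> 270
  FD 10: (0,0) -> (0,-10) [heading=270, draw]
  RT 60: heading 270 -> 210
  -- iteration 2/5 --
  PD: pen down
  RT 90: heading 210 -> 120
  FD 10: (0,-10) -> (-5,-1.34) [heading=120, draw]
  RT 60: heading 120 -> 60
  -- iteration 3/5 --
  PD: pen down
  RT 90: heading 60 -> 330
  FD 10: (-5,-1.34) -> (3.66,-6.34) [heading=330, draw]
  RT 60: heading 330 -> 270
  -- iteration 4/5 --
  PD: pen down
  RT 90: heading 270 -> 180
  FD 10: (3.66,-6.34) -> (-6.34,-6.34) [heading=180, draw]
  RT 60: heading 180 -> 120
  -- iteration 5/5 --
  PD: pen down
  RT 90: heading 120 -> 30
  FD 10: (-6.34,-6.34) -> (2.321,-1.34) [heading=30, draw]
  RT 60: heading 30 -> 330
]
Final: pos=(2.321,-1.34), heading=330, 5 segment(s) drawn
Waypoints (6 total):
(0, 0)
(0, -10)
(-5, -1.34)
(3.66, -6.34)
(-6.34, -6.34)
(2.321, -1.34)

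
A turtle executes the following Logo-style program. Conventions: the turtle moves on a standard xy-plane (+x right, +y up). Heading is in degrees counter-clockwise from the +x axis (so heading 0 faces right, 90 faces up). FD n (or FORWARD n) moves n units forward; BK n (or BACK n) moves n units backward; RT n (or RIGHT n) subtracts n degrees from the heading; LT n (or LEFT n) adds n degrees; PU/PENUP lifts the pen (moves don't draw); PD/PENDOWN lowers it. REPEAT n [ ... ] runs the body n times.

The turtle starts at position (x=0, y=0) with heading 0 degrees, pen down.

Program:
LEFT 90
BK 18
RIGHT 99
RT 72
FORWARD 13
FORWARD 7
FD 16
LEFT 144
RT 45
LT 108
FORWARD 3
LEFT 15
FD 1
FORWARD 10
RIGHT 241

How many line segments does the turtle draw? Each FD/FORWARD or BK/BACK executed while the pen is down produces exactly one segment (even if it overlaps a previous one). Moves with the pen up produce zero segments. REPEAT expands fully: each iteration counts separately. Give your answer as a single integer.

Answer: 7

Derivation:
Executing turtle program step by step:
Start: pos=(0,0), heading=0, pen down
LT 90: heading 0 -> 90
BK 18: (0,0) -> (0,-18) [heading=90, draw]
RT 99: heading 90 -> 351
RT 72: heading 351 -> 279
FD 13: (0,-18) -> (2.034,-30.84) [heading=279, draw]
FD 7: (2.034,-30.84) -> (3.129,-37.754) [heading=279, draw]
FD 16: (3.129,-37.754) -> (5.632,-53.557) [heading=279, draw]
LT 144: heading 279 -> 63
RT 45: heading 63 -> 18
LT 108: heading 18 -> 126
FD 3: (5.632,-53.557) -> (3.868,-51.13) [heading=126, draw]
LT 15: heading 126 -> 141
FD 1: (3.868,-51.13) -> (3.091,-50.5) [heading=141, draw]
FD 10: (3.091,-50.5) -> (-4.68,-44.207) [heading=141, draw]
RT 241: heading 141 -> 260
Final: pos=(-4.68,-44.207), heading=260, 7 segment(s) drawn
Segments drawn: 7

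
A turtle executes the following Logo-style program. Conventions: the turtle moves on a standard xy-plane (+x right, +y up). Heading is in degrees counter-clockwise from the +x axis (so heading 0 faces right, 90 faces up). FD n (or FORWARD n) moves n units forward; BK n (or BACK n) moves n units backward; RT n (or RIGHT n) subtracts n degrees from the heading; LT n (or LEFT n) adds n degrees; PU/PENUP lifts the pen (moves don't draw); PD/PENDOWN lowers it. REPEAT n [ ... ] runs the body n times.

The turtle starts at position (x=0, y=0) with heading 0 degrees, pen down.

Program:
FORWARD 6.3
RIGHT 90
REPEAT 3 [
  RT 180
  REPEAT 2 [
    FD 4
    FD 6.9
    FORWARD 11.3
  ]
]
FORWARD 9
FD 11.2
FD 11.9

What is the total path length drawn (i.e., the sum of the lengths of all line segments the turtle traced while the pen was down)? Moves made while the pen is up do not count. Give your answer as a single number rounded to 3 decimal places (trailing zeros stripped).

Executing turtle program step by step:
Start: pos=(0,0), heading=0, pen down
FD 6.3: (0,0) -> (6.3,0) [heading=0, draw]
RT 90: heading 0 -> 270
REPEAT 3 [
  -- iteration 1/3 --
  RT 180: heading 270 -> 90
  REPEAT 2 [
    -- iteration 1/2 --
    FD 4: (6.3,0) -> (6.3,4) [heading=90, draw]
    FD 6.9: (6.3,4) -> (6.3,10.9) [heading=90, draw]
    FD 11.3: (6.3,10.9) -> (6.3,22.2) [heading=90, draw]
    -- iteration 2/2 --
    FD 4: (6.3,22.2) -> (6.3,26.2) [heading=90, draw]
    FD 6.9: (6.3,26.2) -> (6.3,33.1) [heading=90, draw]
    FD 11.3: (6.3,33.1) -> (6.3,44.4) [heading=90, draw]
  ]
  -- iteration 2/3 --
  RT 180: heading 90 -> 270
  REPEAT 2 [
    -- iteration 1/2 --
    FD 4: (6.3,44.4) -> (6.3,40.4) [heading=270, draw]
    FD 6.9: (6.3,40.4) -> (6.3,33.5) [heading=270, draw]
    FD 11.3: (6.3,33.5) -> (6.3,22.2) [heading=270, draw]
    -- iteration 2/2 --
    FD 4: (6.3,22.2) -> (6.3,18.2) [heading=270, draw]
    FD 6.9: (6.3,18.2) -> (6.3,11.3) [heading=270, draw]
    FD 11.3: (6.3,11.3) -> (6.3,0) [heading=270, draw]
  ]
  -- iteration 3/3 --
  RT 180: heading 270 -> 90
  REPEAT 2 [
    -- iteration 1/2 --
    FD 4: (6.3,0) -> (6.3,4) [heading=90, draw]
    FD 6.9: (6.3,4) -> (6.3,10.9) [heading=90, draw]
    FD 11.3: (6.3,10.9) -> (6.3,22.2) [heading=90, draw]
    -- iteration 2/2 --
    FD 4: (6.3,22.2) -> (6.3,26.2) [heading=90, draw]
    FD 6.9: (6.3,26.2) -> (6.3,33.1) [heading=90, draw]
    FD 11.3: (6.3,33.1) -> (6.3,44.4) [heading=90, draw]
  ]
]
FD 9: (6.3,44.4) -> (6.3,53.4) [heading=90, draw]
FD 11.2: (6.3,53.4) -> (6.3,64.6) [heading=90, draw]
FD 11.9: (6.3,64.6) -> (6.3,76.5) [heading=90, draw]
Final: pos=(6.3,76.5), heading=90, 22 segment(s) drawn

Segment lengths:
  seg 1: (0,0) -> (6.3,0), length = 6.3
  seg 2: (6.3,0) -> (6.3,4), length = 4
  seg 3: (6.3,4) -> (6.3,10.9), length = 6.9
  seg 4: (6.3,10.9) -> (6.3,22.2), length = 11.3
  seg 5: (6.3,22.2) -> (6.3,26.2), length = 4
  seg 6: (6.3,26.2) -> (6.3,33.1), length = 6.9
  seg 7: (6.3,33.1) -> (6.3,44.4), length = 11.3
  seg 8: (6.3,44.4) -> (6.3,40.4), length = 4
  seg 9: (6.3,40.4) -> (6.3,33.5), length = 6.9
  seg 10: (6.3,33.5) -> (6.3,22.2), length = 11.3
  seg 11: (6.3,22.2) -> (6.3,18.2), length = 4
  seg 12: (6.3,18.2) -> (6.3,11.3), length = 6.9
  seg 13: (6.3,11.3) -> (6.3,0), length = 11.3
  seg 14: (6.3,0) -> (6.3,4), length = 4
  seg 15: (6.3,4) -> (6.3,10.9), length = 6.9
  seg 16: (6.3,10.9) -> (6.3,22.2), length = 11.3
  seg 17: (6.3,22.2) -> (6.3,26.2), length = 4
  seg 18: (6.3,26.2) -> (6.3,33.1), length = 6.9
  seg 19: (6.3,33.1) -> (6.3,44.4), length = 11.3
  seg 20: (6.3,44.4) -> (6.3,53.4), length = 9
  seg 21: (6.3,53.4) -> (6.3,64.6), length = 11.2
  seg 22: (6.3,64.6) -> (6.3,76.5), length = 11.9
Total = 171.6

Answer: 171.6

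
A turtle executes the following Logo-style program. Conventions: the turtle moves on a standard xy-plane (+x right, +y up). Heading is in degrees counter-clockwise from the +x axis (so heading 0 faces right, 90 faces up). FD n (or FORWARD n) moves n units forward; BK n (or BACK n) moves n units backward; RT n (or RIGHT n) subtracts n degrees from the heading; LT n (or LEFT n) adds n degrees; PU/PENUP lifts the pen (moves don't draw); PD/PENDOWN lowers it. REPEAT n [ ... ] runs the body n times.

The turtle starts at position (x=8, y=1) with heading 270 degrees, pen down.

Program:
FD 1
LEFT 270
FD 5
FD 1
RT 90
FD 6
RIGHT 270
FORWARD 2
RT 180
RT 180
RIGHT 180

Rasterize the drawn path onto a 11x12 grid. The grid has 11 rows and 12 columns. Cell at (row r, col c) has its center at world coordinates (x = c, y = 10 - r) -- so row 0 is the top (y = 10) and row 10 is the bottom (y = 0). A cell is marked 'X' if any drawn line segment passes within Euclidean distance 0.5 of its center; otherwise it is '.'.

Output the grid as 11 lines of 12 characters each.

Answer: ............
............
............
............
XXX.........
..X.........
..X.........
..X.........
..X.........
..X.....X...
..XXXXXXX...

Derivation:
Segment 0: (8,1) -> (8,0)
Segment 1: (8,0) -> (3,0)
Segment 2: (3,0) -> (2,0)
Segment 3: (2,0) -> (2,6)
Segment 4: (2,6) -> (0,6)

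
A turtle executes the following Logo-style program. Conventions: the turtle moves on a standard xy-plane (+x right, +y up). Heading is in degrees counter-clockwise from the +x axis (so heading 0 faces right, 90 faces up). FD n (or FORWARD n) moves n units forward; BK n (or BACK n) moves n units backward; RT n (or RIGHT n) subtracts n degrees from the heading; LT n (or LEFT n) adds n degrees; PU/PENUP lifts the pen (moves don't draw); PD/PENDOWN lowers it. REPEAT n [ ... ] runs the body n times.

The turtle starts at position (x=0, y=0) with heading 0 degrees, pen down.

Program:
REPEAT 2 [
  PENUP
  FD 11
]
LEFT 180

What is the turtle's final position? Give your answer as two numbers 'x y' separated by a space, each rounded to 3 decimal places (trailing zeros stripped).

Executing turtle program step by step:
Start: pos=(0,0), heading=0, pen down
REPEAT 2 [
  -- iteration 1/2 --
  PU: pen up
  FD 11: (0,0) -> (11,0) [heading=0, move]
  -- iteration 2/2 --
  PU: pen up
  FD 11: (11,0) -> (22,0) [heading=0, move]
]
LT 180: heading 0 -> 180
Final: pos=(22,0), heading=180, 0 segment(s) drawn

Answer: 22 0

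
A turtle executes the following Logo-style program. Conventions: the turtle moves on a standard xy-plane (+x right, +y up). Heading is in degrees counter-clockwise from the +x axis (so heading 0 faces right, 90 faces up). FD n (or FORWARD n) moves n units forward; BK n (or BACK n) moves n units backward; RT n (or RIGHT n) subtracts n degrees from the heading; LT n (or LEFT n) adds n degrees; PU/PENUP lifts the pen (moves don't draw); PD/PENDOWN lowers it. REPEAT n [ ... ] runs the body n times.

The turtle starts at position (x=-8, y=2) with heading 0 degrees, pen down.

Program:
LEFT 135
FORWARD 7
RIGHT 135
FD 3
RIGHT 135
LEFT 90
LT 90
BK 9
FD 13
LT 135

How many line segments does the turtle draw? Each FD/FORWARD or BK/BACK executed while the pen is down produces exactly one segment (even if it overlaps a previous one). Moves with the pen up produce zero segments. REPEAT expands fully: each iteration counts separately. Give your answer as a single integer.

Answer: 4

Derivation:
Executing turtle program step by step:
Start: pos=(-8,2), heading=0, pen down
LT 135: heading 0 -> 135
FD 7: (-8,2) -> (-12.95,6.95) [heading=135, draw]
RT 135: heading 135 -> 0
FD 3: (-12.95,6.95) -> (-9.95,6.95) [heading=0, draw]
RT 135: heading 0 -> 225
LT 90: heading 225 -> 315
LT 90: heading 315 -> 45
BK 9: (-9.95,6.95) -> (-16.314,0.586) [heading=45, draw]
FD 13: (-16.314,0.586) -> (-7.121,9.778) [heading=45, draw]
LT 135: heading 45 -> 180
Final: pos=(-7.121,9.778), heading=180, 4 segment(s) drawn
Segments drawn: 4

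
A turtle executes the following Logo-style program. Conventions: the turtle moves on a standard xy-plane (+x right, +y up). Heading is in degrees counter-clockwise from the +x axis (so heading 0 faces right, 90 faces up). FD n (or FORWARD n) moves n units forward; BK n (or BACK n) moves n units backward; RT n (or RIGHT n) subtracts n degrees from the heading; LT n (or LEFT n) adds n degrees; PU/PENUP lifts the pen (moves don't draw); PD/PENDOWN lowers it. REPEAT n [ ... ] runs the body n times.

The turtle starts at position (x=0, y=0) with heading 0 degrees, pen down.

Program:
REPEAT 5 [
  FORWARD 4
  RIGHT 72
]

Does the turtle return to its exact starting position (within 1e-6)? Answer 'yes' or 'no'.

Executing turtle program step by step:
Start: pos=(0,0), heading=0, pen down
REPEAT 5 [
  -- iteration 1/5 --
  FD 4: (0,0) -> (4,0) [heading=0, draw]
  RT 72: heading 0 -> 288
  -- iteration 2/5 --
  FD 4: (4,0) -> (5.236,-3.804) [heading=288, draw]
  RT 72: heading 288 -> 216
  -- iteration 3/5 --
  FD 4: (5.236,-3.804) -> (2,-6.155) [heading=216, draw]
  RT 72: heading 216 -> 144
  -- iteration 4/5 --
  FD 4: (2,-6.155) -> (-1.236,-3.804) [heading=144, draw]
  RT 72: heading 144 -> 72
  -- iteration 5/5 --
  FD 4: (-1.236,-3.804) -> (0,0) [heading=72, draw]
  RT 72: heading 72 -> 0
]
Final: pos=(0,0), heading=0, 5 segment(s) drawn

Start position: (0, 0)
Final position: (0, 0)
Distance = 0; < 1e-6 -> CLOSED

Answer: yes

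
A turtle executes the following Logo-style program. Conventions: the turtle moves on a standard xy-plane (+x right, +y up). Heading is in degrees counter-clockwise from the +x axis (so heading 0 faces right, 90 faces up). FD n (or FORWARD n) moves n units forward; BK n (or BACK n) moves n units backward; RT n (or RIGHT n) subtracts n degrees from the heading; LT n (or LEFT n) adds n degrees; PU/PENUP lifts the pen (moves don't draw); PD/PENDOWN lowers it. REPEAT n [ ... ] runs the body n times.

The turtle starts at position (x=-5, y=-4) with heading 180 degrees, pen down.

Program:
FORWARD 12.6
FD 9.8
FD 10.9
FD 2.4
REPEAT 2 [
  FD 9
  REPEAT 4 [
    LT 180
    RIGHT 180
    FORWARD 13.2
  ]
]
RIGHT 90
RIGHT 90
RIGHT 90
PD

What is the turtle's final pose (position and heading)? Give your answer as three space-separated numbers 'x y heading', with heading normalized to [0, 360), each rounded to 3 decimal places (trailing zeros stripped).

Executing turtle program step by step:
Start: pos=(-5,-4), heading=180, pen down
FD 12.6: (-5,-4) -> (-17.6,-4) [heading=180, draw]
FD 9.8: (-17.6,-4) -> (-27.4,-4) [heading=180, draw]
FD 10.9: (-27.4,-4) -> (-38.3,-4) [heading=180, draw]
FD 2.4: (-38.3,-4) -> (-40.7,-4) [heading=180, draw]
REPEAT 2 [
  -- iteration 1/2 --
  FD 9: (-40.7,-4) -> (-49.7,-4) [heading=180, draw]
  REPEAT 4 [
    -- iteration 1/4 --
    LT 180: heading 180 -> 0
    RT 180: heading 0 -> 180
    FD 13.2: (-49.7,-4) -> (-62.9,-4) [heading=180, draw]
    -- iteration 2/4 --
    LT 180: heading 180 -> 0
    RT 180: heading 0 -> 180
    FD 13.2: (-62.9,-4) -> (-76.1,-4) [heading=180, draw]
    -- iteration 3/4 --
    LT 180: heading 180 -> 0
    RT 180: heading 0 -> 180
    FD 13.2: (-76.1,-4) -> (-89.3,-4) [heading=180, draw]
    -- iteration 4/4 --
    LT 180: heading 180 -> 0
    RT 180: heading 0 -> 180
    FD 13.2: (-89.3,-4) -> (-102.5,-4) [heading=180, draw]
  ]
  -- iteration 2/2 --
  FD 9: (-102.5,-4) -> (-111.5,-4) [heading=180, draw]
  REPEAT 4 [
    -- iteration 1/4 --
    LT 180: heading 180 -> 0
    RT 180: heading 0 -> 180
    FD 13.2: (-111.5,-4) -> (-124.7,-4) [heading=180, draw]
    -- iteration 2/4 --
    LT 180: heading 180 -> 0
    RT 180: heading 0 -> 180
    FD 13.2: (-124.7,-4) -> (-137.9,-4) [heading=180, draw]
    -- iteration 3/4 --
    LT 180: heading 180 -> 0
    RT 180: heading 0 -> 180
    FD 13.2: (-137.9,-4) -> (-151.1,-4) [heading=180, draw]
    -- iteration 4/4 --
    LT 180: heading 180 -> 0
    RT 180: heading 0 -> 180
    FD 13.2: (-151.1,-4) -> (-164.3,-4) [heading=180, draw]
  ]
]
RT 90: heading 180 -> 90
RT 90: heading 90 -> 0
RT 90: heading 0 -> 270
PD: pen down
Final: pos=(-164.3,-4), heading=270, 14 segment(s) drawn

Answer: -164.3 -4 270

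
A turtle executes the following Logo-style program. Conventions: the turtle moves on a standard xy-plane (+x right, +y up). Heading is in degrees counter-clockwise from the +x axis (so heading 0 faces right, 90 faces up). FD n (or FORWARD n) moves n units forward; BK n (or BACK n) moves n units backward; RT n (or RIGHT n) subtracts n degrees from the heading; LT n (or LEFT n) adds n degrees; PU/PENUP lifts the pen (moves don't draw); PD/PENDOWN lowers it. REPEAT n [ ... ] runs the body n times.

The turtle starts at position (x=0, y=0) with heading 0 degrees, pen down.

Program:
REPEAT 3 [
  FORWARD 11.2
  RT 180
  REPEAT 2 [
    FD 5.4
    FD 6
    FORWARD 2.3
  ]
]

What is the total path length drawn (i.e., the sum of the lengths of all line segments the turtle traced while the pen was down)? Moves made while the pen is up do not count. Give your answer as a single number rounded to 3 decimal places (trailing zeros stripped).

Answer: 115.8

Derivation:
Executing turtle program step by step:
Start: pos=(0,0), heading=0, pen down
REPEAT 3 [
  -- iteration 1/3 --
  FD 11.2: (0,0) -> (11.2,0) [heading=0, draw]
  RT 180: heading 0 -> 180
  REPEAT 2 [
    -- iteration 1/2 --
    FD 5.4: (11.2,0) -> (5.8,0) [heading=180, draw]
    FD 6: (5.8,0) -> (-0.2,0) [heading=180, draw]
    FD 2.3: (-0.2,0) -> (-2.5,0) [heading=180, draw]
    -- iteration 2/2 --
    FD 5.4: (-2.5,0) -> (-7.9,0) [heading=180, draw]
    FD 6: (-7.9,0) -> (-13.9,0) [heading=180, draw]
    FD 2.3: (-13.9,0) -> (-16.2,0) [heading=180, draw]
  ]
  -- iteration 2/3 --
  FD 11.2: (-16.2,0) -> (-27.4,0) [heading=180, draw]
  RT 180: heading 180 -> 0
  REPEAT 2 [
    -- iteration 1/2 --
    FD 5.4: (-27.4,0) -> (-22,0) [heading=0, draw]
    FD 6: (-22,0) -> (-16,0) [heading=0, draw]
    FD 2.3: (-16,0) -> (-13.7,0) [heading=0, draw]
    -- iteration 2/2 --
    FD 5.4: (-13.7,0) -> (-8.3,0) [heading=0, draw]
    FD 6: (-8.3,0) -> (-2.3,0) [heading=0, draw]
    FD 2.3: (-2.3,0) -> (0,0) [heading=0, draw]
  ]
  -- iteration 3/3 --
  FD 11.2: (0,0) -> (11.2,0) [heading=0, draw]
  RT 180: heading 0 -> 180
  REPEAT 2 [
    -- iteration 1/2 --
    FD 5.4: (11.2,0) -> (5.8,0) [heading=180, draw]
    FD 6: (5.8,0) -> (-0.2,0) [heading=180, draw]
    FD 2.3: (-0.2,0) -> (-2.5,0) [heading=180, draw]
    -- iteration 2/2 --
    FD 5.4: (-2.5,0) -> (-7.9,0) [heading=180, draw]
    FD 6: (-7.9,0) -> (-13.9,0) [heading=180, draw]
    FD 2.3: (-13.9,0) -> (-16.2,0) [heading=180, draw]
  ]
]
Final: pos=(-16.2,0), heading=180, 21 segment(s) drawn

Segment lengths:
  seg 1: (0,0) -> (11.2,0), length = 11.2
  seg 2: (11.2,0) -> (5.8,0), length = 5.4
  seg 3: (5.8,0) -> (-0.2,0), length = 6
  seg 4: (-0.2,0) -> (-2.5,0), length = 2.3
  seg 5: (-2.5,0) -> (-7.9,0), length = 5.4
  seg 6: (-7.9,0) -> (-13.9,0), length = 6
  seg 7: (-13.9,0) -> (-16.2,0), length = 2.3
  seg 8: (-16.2,0) -> (-27.4,0), length = 11.2
  seg 9: (-27.4,0) -> (-22,0), length = 5.4
  seg 10: (-22,0) -> (-16,0), length = 6
  seg 11: (-16,0) -> (-13.7,0), length = 2.3
  seg 12: (-13.7,0) -> (-8.3,0), length = 5.4
  seg 13: (-8.3,0) -> (-2.3,0), length = 6
  seg 14: (-2.3,0) -> (0,0), length = 2.3
  seg 15: (0,0) -> (11.2,0), length = 11.2
  seg 16: (11.2,0) -> (5.8,0), length = 5.4
  seg 17: (5.8,0) -> (-0.2,0), length = 6
  seg 18: (-0.2,0) -> (-2.5,0), length = 2.3
  seg 19: (-2.5,0) -> (-7.9,0), length = 5.4
  seg 20: (-7.9,0) -> (-13.9,0), length = 6
  seg 21: (-13.9,0) -> (-16.2,0), length = 2.3
Total = 115.8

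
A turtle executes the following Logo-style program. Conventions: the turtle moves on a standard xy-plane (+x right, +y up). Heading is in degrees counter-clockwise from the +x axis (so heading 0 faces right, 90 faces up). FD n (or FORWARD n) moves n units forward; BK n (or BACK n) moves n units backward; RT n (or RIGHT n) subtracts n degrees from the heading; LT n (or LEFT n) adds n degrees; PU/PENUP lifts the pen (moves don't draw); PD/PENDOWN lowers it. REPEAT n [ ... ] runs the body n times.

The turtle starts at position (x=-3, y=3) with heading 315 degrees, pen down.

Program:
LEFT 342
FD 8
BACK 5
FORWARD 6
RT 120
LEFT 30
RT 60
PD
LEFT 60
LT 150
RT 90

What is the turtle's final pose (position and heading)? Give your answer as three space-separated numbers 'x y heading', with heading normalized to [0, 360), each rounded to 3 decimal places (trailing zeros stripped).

Answer: 1.086 -5.019 267

Derivation:
Executing turtle program step by step:
Start: pos=(-3,3), heading=315, pen down
LT 342: heading 315 -> 297
FD 8: (-3,3) -> (0.632,-4.128) [heading=297, draw]
BK 5: (0.632,-4.128) -> (-1.638,0.327) [heading=297, draw]
FD 6: (-1.638,0.327) -> (1.086,-5.019) [heading=297, draw]
RT 120: heading 297 -> 177
LT 30: heading 177 -> 207
RT 60: heading 207 -> 147
PD: pen down
LT 60: heading 147 -> 207
LT 150: heading 207 -> 357
RT 90: heading 357 -> 267
Final: pos=(1.086,-5.019), heading=267, 3 segment(s) drawn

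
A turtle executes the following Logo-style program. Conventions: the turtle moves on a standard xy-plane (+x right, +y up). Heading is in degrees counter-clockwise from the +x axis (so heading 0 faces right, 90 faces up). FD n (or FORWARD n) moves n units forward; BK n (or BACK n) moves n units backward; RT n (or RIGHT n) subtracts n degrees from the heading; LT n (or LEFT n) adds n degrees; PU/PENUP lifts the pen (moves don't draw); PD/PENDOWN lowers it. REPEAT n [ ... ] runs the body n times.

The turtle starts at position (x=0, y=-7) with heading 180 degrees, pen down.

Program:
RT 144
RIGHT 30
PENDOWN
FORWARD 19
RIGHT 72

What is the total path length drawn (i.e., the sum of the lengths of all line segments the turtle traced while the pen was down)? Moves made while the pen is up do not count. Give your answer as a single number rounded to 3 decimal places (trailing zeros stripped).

Executing turtle program step by step:
Start: pos=(0,-7), heading=180, pen down
RT 144: heading 180 -> 36
RT 30: heading 36 -> 6
PD: pen down
FD 19: (0,-7) -> (18.896,-5.014) [heading=6, draw]
RT 72: heading 6 -> 294
Final: pos=(18.896,-5.014), heading=294, 1 segment(s) drawn

Segment lengths:
  seg 1: (0,-7) -> (18.896,-5.014), length = 19
Total = 19

Answer: 19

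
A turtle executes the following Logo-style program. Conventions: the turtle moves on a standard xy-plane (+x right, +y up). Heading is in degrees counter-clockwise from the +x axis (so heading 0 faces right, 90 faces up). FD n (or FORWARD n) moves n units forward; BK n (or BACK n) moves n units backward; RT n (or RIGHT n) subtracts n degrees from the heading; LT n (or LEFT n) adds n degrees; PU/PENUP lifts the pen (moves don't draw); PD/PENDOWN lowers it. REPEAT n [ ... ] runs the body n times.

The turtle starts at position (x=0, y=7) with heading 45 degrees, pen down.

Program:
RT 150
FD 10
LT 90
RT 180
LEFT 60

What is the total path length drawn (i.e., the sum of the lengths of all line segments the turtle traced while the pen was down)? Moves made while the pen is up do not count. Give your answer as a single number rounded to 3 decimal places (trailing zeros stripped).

Answer: 10

Derivation:
Executing turtle program step by step:
Start: pos=(0,7), heading=45, pen down
RT 150: heading 45 -> 255
FD 10: (0,7) -> (-2.588,-2.659) [heading=255, draw]
LT 90: heading 255 -> 345
RT 180: heading 345 -> 165
LT 60: heading 165 -> 225
Final: pos=(-2.588,-2.659), heading=225, 1 segment(s) drawn

Segment lengths:
  seg 1: (0,7) -> (-2.588,-2.659), length = 10
Total = 10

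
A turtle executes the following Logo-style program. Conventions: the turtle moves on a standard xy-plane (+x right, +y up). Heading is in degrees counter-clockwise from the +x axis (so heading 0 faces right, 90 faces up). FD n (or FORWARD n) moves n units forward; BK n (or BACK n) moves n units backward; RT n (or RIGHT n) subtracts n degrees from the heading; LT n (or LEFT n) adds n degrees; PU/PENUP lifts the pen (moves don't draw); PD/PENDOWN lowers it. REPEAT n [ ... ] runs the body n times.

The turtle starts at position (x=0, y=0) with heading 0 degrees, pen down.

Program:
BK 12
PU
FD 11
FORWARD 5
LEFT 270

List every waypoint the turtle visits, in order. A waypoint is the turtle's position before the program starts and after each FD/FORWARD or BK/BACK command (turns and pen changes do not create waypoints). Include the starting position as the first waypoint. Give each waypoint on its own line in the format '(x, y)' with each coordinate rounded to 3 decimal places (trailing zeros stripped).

Executing turtle program step by step:
Start: pos=(0,0), heading=0, pen down
BK 12: (0,0) -> (-12,0) [heading=0, draw]
PU: pen up
FD 11: (-12,0) -> (-1,0) [heading=0, move]
FD 5: (-1,0) -> (4,0) [heading=0, move]
LT 270: heading 0 -> 270
Final: pos=(4,0), heading=270, 1 segment(s) drawn
Waypoints (4 total):
(0, 0)
(-12, 0)
(-1, 0)
(4, 0)

Answer: (0, 0)
(-12, 0)
(-1, 0)
(4, 0)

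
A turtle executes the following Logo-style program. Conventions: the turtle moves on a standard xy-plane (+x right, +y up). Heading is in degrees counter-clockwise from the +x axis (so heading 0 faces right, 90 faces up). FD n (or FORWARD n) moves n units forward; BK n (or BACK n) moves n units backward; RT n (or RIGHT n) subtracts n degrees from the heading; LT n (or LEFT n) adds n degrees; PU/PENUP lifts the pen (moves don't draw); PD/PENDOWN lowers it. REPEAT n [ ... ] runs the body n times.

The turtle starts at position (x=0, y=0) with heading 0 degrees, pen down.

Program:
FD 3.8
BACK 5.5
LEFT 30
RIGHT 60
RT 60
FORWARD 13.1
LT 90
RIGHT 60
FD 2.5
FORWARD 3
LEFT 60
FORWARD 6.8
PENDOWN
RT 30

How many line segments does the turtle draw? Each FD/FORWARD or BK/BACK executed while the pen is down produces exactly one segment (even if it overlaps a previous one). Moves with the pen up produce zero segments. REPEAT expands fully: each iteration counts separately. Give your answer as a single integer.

Answer: 6

Derivation:
Executing turtle program step by step:
Start: pos=(0,0), heading=0, pen down
FD 3.8: (0,0) -> (3.8,0) [heading=0, draw]
BK 5.5: (3.8,0) -> (-1.7,0) [heading=0, draw]
LT 30: heading 0 -> 30
RT 60: heading 30 -> 330
RT 60: heading 330 -> 270
FD 13.1: (-1.7,0) -> (-1.7,-13.1) [heading=270, draw]
LT 90: heading 270 -> 0
RT 60: heading 0 -> 300
FD 2.5: (-1.7,-13.1) -> (-0.45,-15.265) [heading=300, draw]
FD 3: (-0.45,-15.265) -> (1.05,-17.863) [heading=300, draw]
LT 60: heading 300 -> 0
FD 6.8: (1.05,-17.863) -> (7.85,-17.863) [heading=0, draw]
PD: pen down
RT 30: heading 0 -> 330
Final: pos=(7.85,-17.863), heading=330, 6 segment(s) drawn
Segments drawn: 6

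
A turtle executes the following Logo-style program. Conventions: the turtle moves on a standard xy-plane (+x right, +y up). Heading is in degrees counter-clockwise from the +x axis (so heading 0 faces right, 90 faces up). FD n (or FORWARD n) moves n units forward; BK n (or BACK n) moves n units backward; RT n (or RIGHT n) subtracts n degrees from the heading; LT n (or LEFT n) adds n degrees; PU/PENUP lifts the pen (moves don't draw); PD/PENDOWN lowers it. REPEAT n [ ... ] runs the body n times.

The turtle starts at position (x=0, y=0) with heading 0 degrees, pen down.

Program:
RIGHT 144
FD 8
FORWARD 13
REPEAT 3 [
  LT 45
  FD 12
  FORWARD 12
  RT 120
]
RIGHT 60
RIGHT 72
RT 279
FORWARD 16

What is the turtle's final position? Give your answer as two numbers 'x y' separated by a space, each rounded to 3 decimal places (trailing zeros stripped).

Answer: -45.213 -30.007

Derivation:
Executing turtle program step by step:
Start: pos=(0,0), heading=0, pen down
RT 144: heading 0 -> 216
FD 8: (0,0) -> (-6.472,-4.702) [heading=216, draw]
FD 13: (-6.472,-4.702) -> (-16.989,-12.343) [heading=216, draw]
REPEAT 3 [
  -- iteration 1/3 --
  LT 45: heading 216 -> 261
  FD 12: (-16.989,-12.343) -> (-18.867,-24.196) [heading=261, draw]
  FD 12: (-18.867,-24.196) -> (-20.744,-36.048) [heading=261, draw]
  RT 120: heading 261 -> 141
  -- iteration 2/3 --
  LT 45: heading 141 -> 186
  FD 12: (-20.744,-36.048) -> (-32.678,-37.302) [heading=186, draw]
  FD 12: (-32.678,-37.302) -> (-44.612,-38.557) [heading=186, draw]
  RT 120: heading 186 -> 66
  -- iteration 3/3 --
  LT 45: heading 66 -> 111
  FD 12: (-44.612,-38.557) -> (-48.913,-27.354) [heading=111, draw]
  FD 12: (-48.913,-27.354) -> (-53.213,-16.151) [heading=111, draw]
  RT 120: heading 111 -> 351
]
RT 60: heading 351 -> 291
RT 72: heading 291 -> 219
RT 279: heading 219 -> 300
FD 16: (-53.213,-16.151) -> (-45.213,-30.007) [heading=300, draw]
Final: pos=(-45.213,-30.007), heading=300, 9 segment(s) drawn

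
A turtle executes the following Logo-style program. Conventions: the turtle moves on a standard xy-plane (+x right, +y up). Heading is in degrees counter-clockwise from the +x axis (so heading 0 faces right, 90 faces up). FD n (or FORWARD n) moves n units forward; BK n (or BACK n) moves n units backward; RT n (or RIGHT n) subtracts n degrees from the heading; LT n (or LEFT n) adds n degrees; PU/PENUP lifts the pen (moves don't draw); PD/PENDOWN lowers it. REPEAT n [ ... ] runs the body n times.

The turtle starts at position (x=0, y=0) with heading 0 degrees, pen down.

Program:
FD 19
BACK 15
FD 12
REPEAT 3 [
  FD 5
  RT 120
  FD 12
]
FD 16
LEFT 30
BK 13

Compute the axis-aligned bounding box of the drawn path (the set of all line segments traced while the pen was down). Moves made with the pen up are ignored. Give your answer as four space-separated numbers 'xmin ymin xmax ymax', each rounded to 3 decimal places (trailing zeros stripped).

Answer: 0 -14.722 32 0

Derivation:
Executing turtle program step by step:
Start: pos=(0,0), heading=0, pen down
FD 19: (0,0) -> (19,0) [heading=0, draw]
BK 15: (19,0) -> (4,0) [heading=0, draw]
FD 12: (4,0) -> (16,0) [heading=0, draw]
REPEAT 3 [
  -- iteration 1/3 --
  FD 5: (16,0) -> (21,0) [heading=0, draw]
  RT 120: heading 0 -> 240
  FD 12: (21,0) -> (15,-10.392) [heading=240, draw]
  -- iteration 2/3 --
  FD 5: (15,-10.392) -> (12.5,-14.722) [heading=240, draw]
  RT 120: heading 240 -> 120
  FD 12: (12.5,-14.722) -> (6.5,-4.33) [heading=120, draw]
  -- iteration 3/3 --
  FD 5: (6.5,-4.33) -> (4,0) [heading=120, draw]
  RT 120: heading 120 -> 0
  FD 12: (4,0) -> (16,0) [heading=0, draw]
]
FD 16: (16,0) -> (32,0) [heading=0, draw]
LT 30: heading 0 -> 30
BK 13: (32,0) -> (20.742,-6.5) [heading=30, draw]
Final: pos=(20.742,-6.5), heading=30, 11 segment(s) drawn

Segment endpoints: x in {0, 4, 4, 6.5, 12.5, 15, 16, 16, 19, 20.742, 21, 32}, y in {-14.722, -10.392, -6.5, -4.33, 0, 0, 0, 0}
xmin=0, ymin=-14.722, xmax=32, ymax=0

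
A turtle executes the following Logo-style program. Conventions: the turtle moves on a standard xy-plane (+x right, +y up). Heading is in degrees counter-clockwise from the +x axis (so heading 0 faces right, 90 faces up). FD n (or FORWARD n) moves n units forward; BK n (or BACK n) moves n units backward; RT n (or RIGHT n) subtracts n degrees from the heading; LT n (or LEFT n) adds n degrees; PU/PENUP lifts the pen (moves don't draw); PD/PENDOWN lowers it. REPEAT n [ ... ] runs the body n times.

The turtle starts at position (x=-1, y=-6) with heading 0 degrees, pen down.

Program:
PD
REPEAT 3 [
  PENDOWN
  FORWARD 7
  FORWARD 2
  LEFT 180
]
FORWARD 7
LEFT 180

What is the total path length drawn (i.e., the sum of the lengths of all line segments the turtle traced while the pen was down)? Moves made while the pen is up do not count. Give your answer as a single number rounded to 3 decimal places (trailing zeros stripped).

Answer: 34

Derivation:
Executing turtle program step by step:
Start: pos=(-1,-6), heading=0, pen down
PD: pen down
REPEAT 3 [
  -- iteration 1/3 --
  PD: pen down
  FD 7: (-1,-6) -> (6,-6) [heading=0, draw]
  FD 2: (6,-6) -> (8,-6) [heading=0, draw]
  LT 180: heading 0 -> 180
  -- iteration 2/3 --
  PD: pen down
  FD 7: (8,-6) -> (1,-6) [heading=180, draw]
  FD 2: (1,-6) -> (-1,-6) [heading=180, draw]
  LT 180: heading 180 -> 0
  -- iteration 3/3 --
  PD: pen down
  FD 7: (-1,-6) -> (6,-6) [heading=0, draw]
  FD 2: (6,-6) -> (8,-6) [heading=0, draw]
  LT 180: heading 0 -> 180
]
FD 7: (8,-6) -> (1,-6) [heading=180, draw]
LT 180: heading 180 -> 0
Final: pos=(1,-6), heading=0, 7 segment(s) drawn

Segment lengths:
  seg 1: (-1,-6) -> (6,-6), length = 7
  seg 2: (6,-6) -> (8,-6), length = 2
  seg 3: (8,-6) -> (1,-6), length = 7
  seg 4: (1,-6) -> (-1,-6), length = 2
  seg 5: (-1,-6) -> (6,-6), length = 7
  seg 6: (6,-6) -> (8,-6), length = 2
  seg 7: (8,-6) -> (1,-6), length = 7
Total = 34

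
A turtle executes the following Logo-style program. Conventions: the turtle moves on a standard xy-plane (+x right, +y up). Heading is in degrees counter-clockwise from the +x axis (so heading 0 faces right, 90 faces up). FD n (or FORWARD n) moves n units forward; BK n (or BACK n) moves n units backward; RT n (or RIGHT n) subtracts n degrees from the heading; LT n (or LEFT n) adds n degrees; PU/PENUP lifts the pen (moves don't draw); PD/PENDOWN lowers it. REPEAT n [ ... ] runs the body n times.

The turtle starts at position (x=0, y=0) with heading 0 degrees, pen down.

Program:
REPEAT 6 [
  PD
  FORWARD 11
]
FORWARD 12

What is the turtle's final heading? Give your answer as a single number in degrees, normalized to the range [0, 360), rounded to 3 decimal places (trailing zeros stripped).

Answer: 0

Derivation:
Executing turtle program step by step:
Start: pos=(0,0), heading=0, pen down
REPEAT 6 [
  -- iteration 1/6 --
  PD: pen down
  FD 11: (0,0) -> (11,0) [heading=0, draw]
  -- iteration 2/6 --
  PD: pen down
  FD 11: (11,0) -> (22,0) [heading=0, draw]
  -- iteration 3/6 --
  PD: pen down
  FD 11: (22,0) -> (33,0) [heading=0, draw]
  -- iteration 4/6 --
  PD: pen down
  FD 11: (33,0) -> (44,0) [heading=0, draw]
  -- iteration 5/6 --
  PD: pen down
  FD 11: (44,0) -> (55,0) [heading=0, draw]
  -- iteration 6/6 --
  PD: pen down
  FD 11: (55,0) -> (66,0) [heading=0, draw]
]
FD 12: (66,0) -> (78,0) [heading=0, draw]
Final: pos=(78,0), heading=0, 7 segment(s) drawn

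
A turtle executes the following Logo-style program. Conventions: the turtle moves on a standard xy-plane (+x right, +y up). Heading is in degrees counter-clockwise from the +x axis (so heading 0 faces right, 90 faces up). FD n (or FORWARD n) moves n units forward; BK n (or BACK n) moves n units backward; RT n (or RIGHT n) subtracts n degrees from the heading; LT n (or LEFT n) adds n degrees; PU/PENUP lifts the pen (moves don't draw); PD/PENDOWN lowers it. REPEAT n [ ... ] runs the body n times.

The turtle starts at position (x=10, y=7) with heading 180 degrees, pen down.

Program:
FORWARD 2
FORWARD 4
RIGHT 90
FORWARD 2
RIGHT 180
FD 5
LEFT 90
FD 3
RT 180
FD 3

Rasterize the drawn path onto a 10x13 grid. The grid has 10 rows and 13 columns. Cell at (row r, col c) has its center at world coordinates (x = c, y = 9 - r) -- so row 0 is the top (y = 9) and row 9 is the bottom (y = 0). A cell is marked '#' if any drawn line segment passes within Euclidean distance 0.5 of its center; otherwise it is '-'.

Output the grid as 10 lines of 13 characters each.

Answer: ----#--------
----#--------
----#######--
----#--------
----#--------
----####-----
-------------
-------------
-------------
-------------

Derivation:
Segment 0: (10,7) -> (8,7)
Segment 1: (8,7) -> (4,7)
Segment 2: (4,7) -> (4,9)
Segment 3: (4,9) -> (4,4)
Segment 4: (4,4) -> (7,4)
Segment 5: (7,4) -> (4,4)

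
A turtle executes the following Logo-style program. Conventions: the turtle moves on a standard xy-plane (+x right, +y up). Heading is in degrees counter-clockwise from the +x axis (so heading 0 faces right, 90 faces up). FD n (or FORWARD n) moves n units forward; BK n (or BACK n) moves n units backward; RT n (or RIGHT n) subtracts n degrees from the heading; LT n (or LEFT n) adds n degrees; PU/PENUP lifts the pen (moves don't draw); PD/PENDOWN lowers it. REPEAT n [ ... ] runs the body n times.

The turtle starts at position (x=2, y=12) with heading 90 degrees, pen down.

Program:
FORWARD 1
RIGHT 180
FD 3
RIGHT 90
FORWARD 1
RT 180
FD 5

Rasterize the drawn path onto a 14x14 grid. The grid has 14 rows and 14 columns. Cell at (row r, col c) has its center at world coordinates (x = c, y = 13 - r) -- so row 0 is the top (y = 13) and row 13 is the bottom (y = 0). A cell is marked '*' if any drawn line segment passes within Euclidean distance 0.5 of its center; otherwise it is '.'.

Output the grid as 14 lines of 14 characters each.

Segment 0: (2,12) -> (2,13)
Segment 1: (2,13) -> (2,10)
Segment 2: (2,10) -> (1,10)
Segment 3: (1,10) -> (6,10)

Answer: ..*...........
..*...........
..*...........
.******.......
..............
..............
..............
..............
..............
..............
..............
..............
..............
..............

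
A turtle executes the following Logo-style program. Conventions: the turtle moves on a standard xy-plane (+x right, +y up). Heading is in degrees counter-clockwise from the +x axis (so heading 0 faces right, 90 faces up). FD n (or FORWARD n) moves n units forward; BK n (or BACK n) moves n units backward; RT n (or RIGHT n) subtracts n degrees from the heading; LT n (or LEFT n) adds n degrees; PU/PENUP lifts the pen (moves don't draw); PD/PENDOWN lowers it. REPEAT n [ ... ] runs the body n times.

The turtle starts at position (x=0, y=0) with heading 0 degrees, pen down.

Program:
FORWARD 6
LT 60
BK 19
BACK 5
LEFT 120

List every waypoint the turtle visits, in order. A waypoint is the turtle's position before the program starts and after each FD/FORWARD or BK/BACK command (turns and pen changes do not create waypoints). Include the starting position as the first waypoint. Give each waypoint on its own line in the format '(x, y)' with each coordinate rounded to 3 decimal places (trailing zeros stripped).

Executing turtle program step by step:
Start: pos=(0,0), heading=0, pen down
FD 6: (0,0) -> (6,0) [heading=0, draw]
LT 60: heading 0 -> 60
BK 19: (6,0) -> (-3.5,-16.454) [heading=60, draw]
BK 5: (-3.5,-16.454) -> (-6,-20.785) [heading=60, draw]
LT 120: heading 60 -> 180
Final: pos=(-6,-20.785), heading=180, 3 segment(s) drawn
Waypoints (4 total):
(0, 0)
(6, 0)
(-3.5, -16.454)
(-6, -20.785)

Answer: (0, 0)
(6, 0)
(-3.5, -16.454)
(-6, -20.785)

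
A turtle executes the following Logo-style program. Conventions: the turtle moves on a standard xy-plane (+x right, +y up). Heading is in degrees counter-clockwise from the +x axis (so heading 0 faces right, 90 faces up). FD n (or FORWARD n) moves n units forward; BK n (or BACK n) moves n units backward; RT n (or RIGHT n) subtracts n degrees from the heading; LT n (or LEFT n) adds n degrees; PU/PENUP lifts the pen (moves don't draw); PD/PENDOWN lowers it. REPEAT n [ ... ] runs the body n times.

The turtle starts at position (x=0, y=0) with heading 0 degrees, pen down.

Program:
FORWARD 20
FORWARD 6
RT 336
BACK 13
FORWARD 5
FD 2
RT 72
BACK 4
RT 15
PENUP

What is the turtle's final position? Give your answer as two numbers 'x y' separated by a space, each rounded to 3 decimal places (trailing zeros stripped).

Answer: 17.842 0.532

Derivation:
Executing turtle program step by step:
Start: pos=(0,0), heading=0, pen down
FD 20: (0,0) -> (20,0) [heading=0, draw]
FD 6: (20,0) -> (26,0) [heading=0, draw]
RT 336: heading 0 -> 24
BK 13: (26,0) -> (14.124,-5.288) [heading=24, draw]
FD 5: (14.124,-5.288) -> (18.692,-3.254) [heading=24, draw]
FD 2: (18.692,-3.254) -> (20.519,-2.44) [heading=24, draw]
RT 72: heading 24 -> 312
BK 4: (20.519,-2.44) -> (17.842,0.532) [heading=312, draw]
RT 15: heading 312 -> 297
PU: pen up
Final: pos=(17.842,0.532), heading=297, 6 segment(s) drawn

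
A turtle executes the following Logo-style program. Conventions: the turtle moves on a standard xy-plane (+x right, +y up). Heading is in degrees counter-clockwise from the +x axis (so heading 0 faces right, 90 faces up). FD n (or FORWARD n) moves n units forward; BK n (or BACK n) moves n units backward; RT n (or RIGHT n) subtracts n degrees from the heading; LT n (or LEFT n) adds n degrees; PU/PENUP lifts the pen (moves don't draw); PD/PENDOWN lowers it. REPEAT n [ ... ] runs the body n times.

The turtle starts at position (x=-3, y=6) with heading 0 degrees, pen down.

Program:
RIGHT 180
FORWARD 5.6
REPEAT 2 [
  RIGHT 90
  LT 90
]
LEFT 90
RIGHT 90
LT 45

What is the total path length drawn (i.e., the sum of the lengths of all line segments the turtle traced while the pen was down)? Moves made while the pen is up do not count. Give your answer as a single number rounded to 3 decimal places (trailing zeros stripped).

Executing turtle program step by step:
Start: pos=(-3,6), heading=0, pen down
RT 180: heading 0 -> 180
FD 5.6: (-3,6) -> (-8.6,6) [heading=180, draw]
REPEAT 2 [
  -- iteration 1/2 --
  RT 90: heading 180 -> 90
  LT 90: heading 90 -> 180
  -- iteration 2/2 --
  RT 90: heading 180 -> 90
  LT 90: heading 90 -> 180
]
LT 90: heading 180 -> 270
RT 90: heading 270 -> 180
LT 45: heading 180 -> 225
Final: pos=(-8.6,6), heading=225, 1 segment(s) drawn

Segment lengths:
  seg 1: (-3,6) -> (-8.6,6), length = 5.6
Total = 5.6

Answer: 5.6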